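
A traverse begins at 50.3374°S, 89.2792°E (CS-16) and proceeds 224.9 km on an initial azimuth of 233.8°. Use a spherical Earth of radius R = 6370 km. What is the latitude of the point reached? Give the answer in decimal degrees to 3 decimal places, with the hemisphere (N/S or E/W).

δ = d/R = 224.9/6370 = 0.035306 rad
φ₂ = arcsin(sin φ₁ cos δ + cos φ₁ sin δ cos θ)
   = arcsin(-0.76982·0.99938 + 0.63827·0.03530·-0.59061) = -51.50320°
λ₂ = λ₁ + atan2(sin θ sin δ cos φ₁, cos δ − sin φ₁ sin φ₂) = 86.65639°

51.503°S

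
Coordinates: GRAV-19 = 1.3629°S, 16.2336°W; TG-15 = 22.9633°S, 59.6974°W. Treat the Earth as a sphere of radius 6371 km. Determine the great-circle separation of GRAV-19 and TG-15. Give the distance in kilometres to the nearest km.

5266 km

Δφ = -21.6004°,  Δλ = -43.4638°
a = sin²(Δφ/2) + cos φ₁ cos φ₂ sin²(Δλ/2) = 0.161309
c = 2·arcsin(√a) = 0.826597 rad = 47.3605°
d = R·c = 6371 × 0.826597 = 5266.3 km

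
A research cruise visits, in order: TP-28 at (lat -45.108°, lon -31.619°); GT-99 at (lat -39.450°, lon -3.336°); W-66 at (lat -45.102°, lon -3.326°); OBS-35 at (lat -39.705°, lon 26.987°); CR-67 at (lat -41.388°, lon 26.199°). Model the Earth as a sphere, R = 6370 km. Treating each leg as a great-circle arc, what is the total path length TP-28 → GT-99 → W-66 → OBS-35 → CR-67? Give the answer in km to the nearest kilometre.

5767 km

TP-28→GT-99: c = 0.376201 rad, d = 2396.40 km
GT-99→W-66: c = 0.098646 rad, d = 628.38 km
W-66→OBS-35: c = 0.399326 rad, d = 2543.71 km
OBS-35→CR-67: c = 0.031177 rad, d = 198.60 km
Total = 2396.40 + 628.38 + 2543.71 + 198.60 = 5767.08 km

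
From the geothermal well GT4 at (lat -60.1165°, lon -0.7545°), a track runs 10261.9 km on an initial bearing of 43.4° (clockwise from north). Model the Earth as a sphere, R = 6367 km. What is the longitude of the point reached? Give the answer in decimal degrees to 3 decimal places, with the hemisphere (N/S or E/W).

δ = d/R = 10261.9/6367 = 1.611732 rad
φ₂ = arcsin(sin φ₁ cos δ + cos φ₁ sin δ cos θ)
   = arcsin(-0.86704·-0.04092 + 0.49824·0.99916·0.72657) = 23.40245°
λ₂ = λ₁ + atan2(sin θ sin δ cos φ₁, cos δ − sin φ₁ sin φ₂) = 47.66708°

47.667°E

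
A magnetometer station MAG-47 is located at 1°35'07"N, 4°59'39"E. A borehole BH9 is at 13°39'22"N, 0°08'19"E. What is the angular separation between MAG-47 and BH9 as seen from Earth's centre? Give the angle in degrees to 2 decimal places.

MAG-47: φ = +1.58528°, λ = +4.99417°
BH9: φ = +13.65611°, λ = +0.13861°
Δφ = 12.0708°,  Δλ = -4.8556°
a = sin²(Δφ/2) + cos φ₁ cos φ₂ sin²(Δλ/2) = 0.012798
c = 2·arcsin(√a) = 0.226743 rad = 12.9914°

12.99°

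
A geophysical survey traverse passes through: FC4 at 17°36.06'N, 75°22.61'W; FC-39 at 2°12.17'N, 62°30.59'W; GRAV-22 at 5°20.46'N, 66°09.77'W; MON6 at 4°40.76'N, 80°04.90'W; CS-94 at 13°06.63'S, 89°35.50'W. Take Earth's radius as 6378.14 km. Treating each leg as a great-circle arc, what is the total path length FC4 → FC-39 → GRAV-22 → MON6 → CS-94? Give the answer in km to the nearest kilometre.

6540 km

FC4: φ = +17.60100°, λ = -75.37683°
FC-39: φ = +2.20283°, λ = -62.50983°
GRAV-22: φ = +5.34100°, λ = -66.16283°
MON6: φ = +4.67933°, λ = -80.08167°
CS-94: φ = -13.11050°, λ = -89.59167°
FC4→FC-39: c = 0.347618 rad, d = 2217.16 km
FC-39→GRAV-22: c = 0.083942 rad, d = 535.39 km
GRAV-22→MON6: c = 0.242271 rad, d = 1545.24 km
MON6→CS-94: c = 0.351541 rad, d = 2242.18 km
Total = 2217.16 + 535.39 + 1545.24 + 2242.18 = 6539.96 km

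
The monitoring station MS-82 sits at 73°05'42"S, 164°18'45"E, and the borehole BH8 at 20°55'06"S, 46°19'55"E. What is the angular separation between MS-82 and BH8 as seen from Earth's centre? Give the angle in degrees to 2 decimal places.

MS-82: φ = -73.09500°, λ = +164.31250°
BH8: φ = -20.91833°, λ = +46.33194°
Δφ = 52.1767°,  Δλ = -117.9806°
a = sin²(Δφ/2) + cos φ₁ cos φ₂ sin²(Δλ/2) = 0.392914
c = 2·arcsin(√a) = 1.354952 rad = 77.6330°

77.63°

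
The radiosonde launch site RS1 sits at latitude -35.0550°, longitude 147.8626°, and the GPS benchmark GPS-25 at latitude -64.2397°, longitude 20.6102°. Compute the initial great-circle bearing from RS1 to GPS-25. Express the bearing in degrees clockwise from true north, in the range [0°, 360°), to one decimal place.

Δλ = -127.2524°
y = sin Δλ · cos φ₂ = -0.345937
x = cos φ₁ sin φ₂ − sin φ₁ cos φ₂ cos Δλ = -0.888352
θ = atan2(y, x) = -158.7233° → 201.2767° (mod 360°)

201.3°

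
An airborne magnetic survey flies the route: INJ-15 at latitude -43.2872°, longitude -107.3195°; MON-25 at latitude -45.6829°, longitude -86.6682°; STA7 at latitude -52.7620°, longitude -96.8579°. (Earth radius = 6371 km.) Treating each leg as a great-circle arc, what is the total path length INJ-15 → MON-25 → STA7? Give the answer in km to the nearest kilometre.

INJ-15→MON-25: c = 0.259772 rad, d = 1655.01 km
MON-25→STA7: c = 0.169264 rad, d = 1078.38 km
Total = 1655.01 + 1078.38 = 2733.39 km

2733 km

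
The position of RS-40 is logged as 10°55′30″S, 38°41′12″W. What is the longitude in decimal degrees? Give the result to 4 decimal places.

38° + 41′/60 + 12″/3600 = 38 + 0.68333 + 0.00333 = 38.6867°

38.6867°W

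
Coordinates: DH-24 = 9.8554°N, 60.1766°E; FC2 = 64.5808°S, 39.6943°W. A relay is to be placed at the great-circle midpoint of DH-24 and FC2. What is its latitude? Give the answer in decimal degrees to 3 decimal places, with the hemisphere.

Bx = cos φ₂ cos Δλ = -0.073584,  By = cos φ₂ sin Δλ = -0.422884
φₘ = atan2(sin φ₁ + sin φ₂, √((cos φ₁ + Bx)² + By²)) = -36.07009°
λₘ = λ₁ + atan2(By, cos φ₁ + Bx) = 35.29183°

36.070°S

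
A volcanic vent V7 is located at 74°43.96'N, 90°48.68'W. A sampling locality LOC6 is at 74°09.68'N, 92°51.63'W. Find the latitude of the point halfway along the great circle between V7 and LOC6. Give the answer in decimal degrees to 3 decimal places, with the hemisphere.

74.449°N

V7: φ = +74.73267°, λ = -90.81133°
LOC6: φ = +74.16133°, λ = -92.86050°
Bx = cos φ₂ cos Δλ = 0.272755,  By = cos φ₂ sin Δλ = -0.009759
φₘ = atan2(sin φ₁ + sin φ₂, √((cos φ₁ + Bx)² + By²)) = 74.44937°
λₘ = λ₁ + atan2(By, cos φ₁ + Bx) = -91.85427°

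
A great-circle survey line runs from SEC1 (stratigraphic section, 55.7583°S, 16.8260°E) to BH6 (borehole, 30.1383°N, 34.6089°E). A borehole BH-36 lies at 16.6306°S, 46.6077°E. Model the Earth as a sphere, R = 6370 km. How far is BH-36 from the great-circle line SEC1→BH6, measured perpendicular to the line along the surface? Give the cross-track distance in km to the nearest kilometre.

2073 km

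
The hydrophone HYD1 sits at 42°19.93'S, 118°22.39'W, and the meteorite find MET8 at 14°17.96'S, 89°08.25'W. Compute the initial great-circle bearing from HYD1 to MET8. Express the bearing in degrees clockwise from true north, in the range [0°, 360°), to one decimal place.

50.7°

HYD1: φ = -42.33217°, λ = -118.37317°
MET8: φ = -14.29933°, λ = -89.13750°
Δλ = 29.2357°
y = sin Δλ · cos φ₂ = 0.473272
x = cos φ₁ sin φ₂ − sin φ₁ cos φ₂ cos Δλ = 0.386853
θ = atan2(y, x) = 50.7374° → 50.7374° (mod 360°)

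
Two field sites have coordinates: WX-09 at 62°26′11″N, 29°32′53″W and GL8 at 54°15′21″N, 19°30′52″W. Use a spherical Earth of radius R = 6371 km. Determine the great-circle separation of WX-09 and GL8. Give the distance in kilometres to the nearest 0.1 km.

1079.1 km

WX-09: φ = +62.43639°, λ = -29.54806°
GL8: φ = +54.25583°, λ = -19.51444°
Δφ = -8.1806°,  Δλ = 10.0336°
a = sin²(Δφ/2) + cos φ₁ cos φ₂ sin²(Δλ/2) = 0.007155
c = 2·arcsin(√a) = 0.169375 rad = 9.7045°
d = R·c = 6371 × 0.169375 = 1079.1 km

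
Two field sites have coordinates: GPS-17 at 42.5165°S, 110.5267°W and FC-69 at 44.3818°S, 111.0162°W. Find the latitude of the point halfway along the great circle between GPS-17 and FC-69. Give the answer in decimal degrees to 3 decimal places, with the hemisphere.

Bx = cos φ₂ cos Δλ = 0.714669,  By = cos φ₂ sin Δλ = -0.006106
φₘ = atan2(sin φ₁ + sin φ₂, √((cos φ₁ + Bx)² + By²)) = -43.44941°
λₘ = λ₁ + atan2(By, cos φ₁ + Bx) = -110.76768°

43.449°S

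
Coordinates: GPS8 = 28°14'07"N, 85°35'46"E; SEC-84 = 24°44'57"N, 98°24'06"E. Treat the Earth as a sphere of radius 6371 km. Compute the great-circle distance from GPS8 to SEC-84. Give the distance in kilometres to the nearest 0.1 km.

1331.2 km

GPS8: φ = +28.23528°, λ = +85.59611°
SEC-84: φ = +24.74917°, λ = +98.40167°
Δφ = -3.4861°,  Δλ = 12.8056°
a = sin²(Δφ/2) + cos φ₁ cos φ₂ sin²(Δλ/2) = 0.010875
c = 2·arcsin(√a) = 0.208948 rad = 11.9719°
d = R·c = 6371 × 0.208948 = 1331.2 km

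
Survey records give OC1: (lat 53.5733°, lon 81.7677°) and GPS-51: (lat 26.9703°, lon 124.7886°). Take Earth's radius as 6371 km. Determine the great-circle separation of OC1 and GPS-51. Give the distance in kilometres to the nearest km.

Δφ = -26.6030°,  Δλ = 43.0209°
a = sin²(Δφ/2) + cos φ₁ cos φ₂ sin²(Δλ/2) = 0.124086
c = 2·arcsin(√a) = 0.719967 rad = 41.2510°
d = R·c = 6371 × 0.719967 = 4586.9 km

4587 km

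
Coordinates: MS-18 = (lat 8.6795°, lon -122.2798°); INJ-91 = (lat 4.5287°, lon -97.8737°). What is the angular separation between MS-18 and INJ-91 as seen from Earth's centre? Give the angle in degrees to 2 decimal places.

24.59°

Δφ = -4.1508°,  Δλ = 24.4061°
a = sin²(Δφ/2) + cos φ₁ cos φ₂ sin²(Δλ/2) = 0.045342
c = 2·arcsin(√a) = 0.429159 rad = 24.5890°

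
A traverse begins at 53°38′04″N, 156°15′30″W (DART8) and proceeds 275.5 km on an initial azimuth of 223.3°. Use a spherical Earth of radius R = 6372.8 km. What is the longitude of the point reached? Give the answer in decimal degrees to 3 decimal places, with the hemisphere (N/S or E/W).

159.005°W

DART8: φ = +53.63444°, λ = -156.25833°
δ = d/R = 275.5/6372.8 = 0.043231 rad
φ₂ = arcsin(sin φ₁ cos δ + cos φ₁ sin δ cos θ)
   = arcsin(0.80525·0.99907 + 0.59293·0.04322·-0.72777) = 51.79926°
λ₂ = λ₁ + atan2(sin θ sin δ cos φ₁, cos δ − sin φ₁ sin φ₂) = -159.00542°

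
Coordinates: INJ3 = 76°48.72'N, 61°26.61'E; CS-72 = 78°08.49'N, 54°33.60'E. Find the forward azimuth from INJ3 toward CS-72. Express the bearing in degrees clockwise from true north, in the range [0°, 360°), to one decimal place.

315.0°

INJ3: φ = +76.81200°, λ = +61.44350°
CS-72: φ = +78.14150°, λ = +54.56000°
Δλ = -6.8835°
y = sin Δλ · cos φ₂ = -0.024629
x = cos φ₁ sin φ₂ − sin φ₁ cos φ₂ cos Δλ = 0.024644
θ = atan2(y, x) = -44.9821° → 315.0179° (mod 360°)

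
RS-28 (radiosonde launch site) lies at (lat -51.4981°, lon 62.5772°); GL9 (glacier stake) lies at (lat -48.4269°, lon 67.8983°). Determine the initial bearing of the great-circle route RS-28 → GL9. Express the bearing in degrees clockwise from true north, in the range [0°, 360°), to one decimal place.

Δλ = 5.3211°
y = sin Δλ · cos φ₂ = 0.061538
x = cos φ₁ sin φ₂ − sin φ₁ cos φ₂ cos Δλ = 0.051339
θ = atan2(y, x) = 50.1630° → 50.1630° (mod 360°)

50.2°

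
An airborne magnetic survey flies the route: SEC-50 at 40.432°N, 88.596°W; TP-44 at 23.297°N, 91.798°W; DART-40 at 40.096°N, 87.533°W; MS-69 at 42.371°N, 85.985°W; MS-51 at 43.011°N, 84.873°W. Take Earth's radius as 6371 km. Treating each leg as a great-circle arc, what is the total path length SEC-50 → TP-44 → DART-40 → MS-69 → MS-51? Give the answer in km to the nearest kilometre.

4239 km

SEC-50→TP-44: c = 0.302745 rad, d = 1928.79 km
TP-44→DART-40: c = 0.299857 rad, d = 1910.39 km
DART-40→MS-69: c = 0.044601 rad, d = 284.15 km
MS-69→MS-51: c = 0.018118 rad, d = 115.43 km
Total = 1928.79 + 1910.39 + 284.15 + 115.43 = 4238.75 km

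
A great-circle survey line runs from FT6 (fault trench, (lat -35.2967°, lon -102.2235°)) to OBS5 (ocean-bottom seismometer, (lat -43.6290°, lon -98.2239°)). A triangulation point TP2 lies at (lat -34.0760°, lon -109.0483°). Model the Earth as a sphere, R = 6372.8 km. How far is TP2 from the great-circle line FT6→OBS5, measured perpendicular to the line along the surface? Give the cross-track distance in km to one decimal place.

δ₁₃ = central angle FT6→TP2 = 0.100214 rad  (haversine)
θ₁₃ = bearing FT6→TP2 = 280.314°,  θ₁₂ = bearing FT6→OBS5 = 160.917°
dₓₜ = R·arcsin(sin δ₁₃ · sin(θ₁₃ − θ₁₂)) = 6372.8·arcsin(0.10005·sin(119.397°)) = 556.183 km
|dₓₜ| = 556.183 km

556.2 km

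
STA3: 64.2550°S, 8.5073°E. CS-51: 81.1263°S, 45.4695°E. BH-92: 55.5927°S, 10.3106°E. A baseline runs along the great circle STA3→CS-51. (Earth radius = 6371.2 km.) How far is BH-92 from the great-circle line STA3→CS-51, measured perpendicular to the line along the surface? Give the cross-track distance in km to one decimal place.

377.1 km

δ₁₃ = central angle STA3→BH-92 = 0.151991 rad  (haversine)
θ₁₃ = bearing STA3→BH-92 = 6.745°,  θ₁₂ = bearing STA3→CS-51 = 163.746°
dₓₜ = R·arcsin(sin δ₁₃ · sin(θ₁₃ − θ₁₂)) = 6371.2·arcsin(0.15141·sin(-157.002°)) = -377.107 km
|dₓₜ| = 377.107 km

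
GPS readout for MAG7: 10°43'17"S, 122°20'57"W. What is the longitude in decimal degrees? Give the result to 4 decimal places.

122.3492°W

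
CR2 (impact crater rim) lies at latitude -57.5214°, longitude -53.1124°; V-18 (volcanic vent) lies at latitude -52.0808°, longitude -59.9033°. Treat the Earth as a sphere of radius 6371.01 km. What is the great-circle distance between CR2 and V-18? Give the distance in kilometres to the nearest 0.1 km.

744.5 km

Δφ = 5.4406°,  Δλ = -6.7909°
a = sin²(Δφ/2) + cos φ₁ cos φ₂ sin²(Δλ/2) = 0.003410
c = 2·arcsin(√a) = 0.116858 rad = 6.6955°
d = R·c = 6371.01 × 0.116858 = 744.5 km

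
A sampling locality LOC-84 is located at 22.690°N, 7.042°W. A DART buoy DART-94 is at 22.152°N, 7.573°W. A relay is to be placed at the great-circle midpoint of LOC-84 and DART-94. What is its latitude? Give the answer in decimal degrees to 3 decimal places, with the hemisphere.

22.421°N

Bx = cos φ₂ cos Δλ = 0.926147,  By = cos φ₂ sin Δλ = -0.008583
φₘ = atan2(sin φ₁ + sin φ₂, √((cos φ₁ + Bx)² + By²)) = 22.42122°
λₘ = λ₁ + atan2(By, cos φ₁ + Bx) = -7.30801°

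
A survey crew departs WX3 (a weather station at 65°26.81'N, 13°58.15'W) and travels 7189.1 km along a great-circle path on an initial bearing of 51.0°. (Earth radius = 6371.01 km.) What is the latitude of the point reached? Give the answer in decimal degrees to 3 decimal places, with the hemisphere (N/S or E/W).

WX3: φ = +65.44683°, λ = -13.96917°
δ = d/R = 7189.1/6371.01 = 1.128408 rad
φ₂ = arcsin(sin φ₁ cos δ + cos φ₁ sin δ cos θ)
   = arcsin(0.90958·0.42810 + 0.41554·0.90373·0.62932) = 38.73505°
λ₂ = λ₁ + atan2(sin θ sin δ cos φ₁, cos δ − sin φ₁ sin φ₂) = 101.82409°

38.735°N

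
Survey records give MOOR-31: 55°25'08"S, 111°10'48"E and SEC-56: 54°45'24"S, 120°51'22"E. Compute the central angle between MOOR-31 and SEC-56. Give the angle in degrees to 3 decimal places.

MOOR-31: φ = -55.41889°, λ = +111.18000°
SEC-56: φ = -54.75667°, λ = +120.85611°
Δφ = 0.6622°,  Δλ = 9.6761°
a = sin²(Δφ/2) + cos φ₁ cos φ₂ sin²(Δλ/2) = 0.002363
c = 2·arcsin(√a) = 0.097262 rad = 5.5727°

5.573°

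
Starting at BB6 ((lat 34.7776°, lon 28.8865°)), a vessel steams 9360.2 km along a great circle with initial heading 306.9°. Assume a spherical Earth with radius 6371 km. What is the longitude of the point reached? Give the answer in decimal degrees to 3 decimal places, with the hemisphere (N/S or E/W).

79.042°W

δ = d/R = 9360.2/6371 = 1.469189 rad
φ₂ = arcsin(sin φ₁ cos δ + cos φ₁ sin δ cos θ)
   = arcsin(0.57039·0.10143 + 0.82137·0.99484·0.60042) = 33.26291°
λ₂ = λ₁ + atan2(sin θ sin δ cos φ₁, cos δ − sin φ₁ sin φ₂) = -79.04190°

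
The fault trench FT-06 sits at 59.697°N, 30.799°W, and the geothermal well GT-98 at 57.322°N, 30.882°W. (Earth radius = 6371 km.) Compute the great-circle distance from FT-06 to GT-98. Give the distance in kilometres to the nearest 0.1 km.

264.1 km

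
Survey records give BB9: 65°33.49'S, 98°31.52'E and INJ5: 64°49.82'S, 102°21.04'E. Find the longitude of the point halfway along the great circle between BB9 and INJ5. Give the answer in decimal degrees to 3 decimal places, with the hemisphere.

100.464°E

BB9: φ = -65.55817°, λ = +98.52533°
INJ5: φ = -64.83033°, λ = +102.35067°
Bx = cos φ₂ cos Δλ = 0.424353,  By = cos φ₂ sin Δλ = 0.028374
φₘ = atan2(sin φ₁ + sin φ₂, √((cos φ₁ + Bx)² + By²)) = -65.20641°
λₘ = λ₁ + atan2(By, cos φ₁ + Bx) = 100.46429°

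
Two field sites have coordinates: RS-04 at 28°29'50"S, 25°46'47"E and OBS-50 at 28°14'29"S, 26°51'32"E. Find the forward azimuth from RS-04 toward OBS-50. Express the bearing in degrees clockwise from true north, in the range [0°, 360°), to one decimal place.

RS-04: φ = -28.49722°, λ = +25.77972°
OBS-50: φ = -28.24139°, λ = +26.85889°
Δλ = 1.0792°
y = sin Δλ · cos φ₂ = 0.016592
x = cos φ₁ sin φ₂ − sin φ₁ cos φ₂ cos Δλ = 0.004391
θ = atan2(y, x) = 75.1781° → 75.1781° (mod 360°)

75.2°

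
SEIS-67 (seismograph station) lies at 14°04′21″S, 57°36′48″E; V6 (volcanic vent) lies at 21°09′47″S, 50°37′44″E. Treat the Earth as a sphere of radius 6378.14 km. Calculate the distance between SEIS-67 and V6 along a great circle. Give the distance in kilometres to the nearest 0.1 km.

1082.2 km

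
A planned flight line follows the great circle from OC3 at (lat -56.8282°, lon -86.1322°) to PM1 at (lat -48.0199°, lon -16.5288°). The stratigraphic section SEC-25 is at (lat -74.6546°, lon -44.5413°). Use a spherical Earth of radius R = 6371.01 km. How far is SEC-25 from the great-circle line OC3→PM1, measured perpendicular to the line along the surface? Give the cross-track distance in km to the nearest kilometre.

1853 km

δ₁₃ = central angle OC3→SEC-25 = 0.414083 rad  (haversine)
θ₁₃ = bearing OC3→SEC-25 = 154.113°,  θ₁₂ = bearing OC3→PM1 = 108.652°
dₓₜ = R·arcsin(sin δ₁₃ · sin(θ₁₃ − θ₁₂)) = 6371.01·arcsin(0.40235·sin(45.461°)) = 1853.125 km
|dₓₜ| = 1853.125 km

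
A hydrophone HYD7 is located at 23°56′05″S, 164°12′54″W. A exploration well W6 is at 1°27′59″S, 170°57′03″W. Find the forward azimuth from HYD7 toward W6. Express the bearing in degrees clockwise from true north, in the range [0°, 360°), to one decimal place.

HYD7: φ = -23.93472°, λ = -164.21500°
W6: φ = -1.46639°, λ = -170.95083°
Δλ = -6.7358°
y = sin Δλ · cos φ₂ = -0.117253
x = cos φ₁ sin φ₂ − sin φ₁ cos φ₂ cos Δλ = 0.379373
θ = atan2(y, x) = -17.1749° → 342.8251° (mod 360°)

342.8°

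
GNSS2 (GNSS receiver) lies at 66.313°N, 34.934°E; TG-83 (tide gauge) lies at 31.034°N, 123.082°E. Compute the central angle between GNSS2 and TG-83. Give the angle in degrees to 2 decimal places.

61.10°

Δφ = -35.2790°,  Δλ = 88.1480°
a = sin²(Δφ/2) + cos φ₁ cos φ₂ sin²(Δλ/2) = 0.258381
c = 2·arcsin(√a) = 1.066446 rad = 61.1029°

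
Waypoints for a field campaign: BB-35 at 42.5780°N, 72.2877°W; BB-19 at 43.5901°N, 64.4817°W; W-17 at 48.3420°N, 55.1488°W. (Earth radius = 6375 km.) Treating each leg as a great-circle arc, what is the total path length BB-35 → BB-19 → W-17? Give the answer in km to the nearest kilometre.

BB-35→BB-19: c = 0.101019 rad, d = 644.00 km
BB-19→W-17: c = 0.140186 rad, d = 893.69 km
Total = 644.00 + 893.69 = 1537.68 km

1538 km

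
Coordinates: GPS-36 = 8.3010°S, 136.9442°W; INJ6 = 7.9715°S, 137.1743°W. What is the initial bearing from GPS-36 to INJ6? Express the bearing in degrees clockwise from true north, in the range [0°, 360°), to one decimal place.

325.3°

Δλ = -0.2301°
y = sin Δλ · cos φ₂ = -0.003977
x = cos φ₁ sin φ₂ − sin φ₁ cos φ₂ cos Δλ = 0.005750
θ = atan2(y, x) = -34.6725° → 325.3275° (mod 360°)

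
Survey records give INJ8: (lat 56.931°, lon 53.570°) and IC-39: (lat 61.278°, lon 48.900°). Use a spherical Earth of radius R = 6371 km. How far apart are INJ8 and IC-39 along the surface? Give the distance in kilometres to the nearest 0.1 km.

Δφ = 4.3470°,  Δλ = -4.6700°
a = sin²(Δφ/2) + cos φ₁ cos φ₂ sin²(Δλ/2) = 0.001874
c = 2·arcsin(√a) = 0.086598 rad = 4.9617°
d = R·c = 6371 × 0.086598 = 551.7 km

551.7 km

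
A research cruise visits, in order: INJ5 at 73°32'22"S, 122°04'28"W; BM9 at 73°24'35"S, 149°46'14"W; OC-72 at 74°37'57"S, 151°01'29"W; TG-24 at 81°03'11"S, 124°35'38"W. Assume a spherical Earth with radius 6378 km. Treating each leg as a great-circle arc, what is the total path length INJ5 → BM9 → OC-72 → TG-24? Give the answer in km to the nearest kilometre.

1939 km

INJ5: φ = -73.53944°, λ = -122.07444°
BM9: φ = -73.40972°, λ = -149.77056°
OC-72: φ = -74.63250°, λ = -151.02472°
TG-24: φ = -81.05306°, λ = -124.59389°
INJ5→BM9: c = 0.136284 rad, d = 869.22 km
BM9→OC-72: c = 0.022175 rad, d = 141.43 km
OC-72→TG-24: c = 0.145594 rad, d = 928.60 km
Total = 869.22 + 141.43 + 928.60 = 1939.25 km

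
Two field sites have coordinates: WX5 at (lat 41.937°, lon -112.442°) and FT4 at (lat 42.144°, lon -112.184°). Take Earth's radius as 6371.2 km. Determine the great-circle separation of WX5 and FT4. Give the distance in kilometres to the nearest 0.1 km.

Δφ = 0.2070°,  Δλ = 0.2580°
a = sin²(Δφ/2) + cos φ₁ cos φ₂ sin²(Δλ/2) = 0.000006
c = 2·arcsin(√a) = 0.004923 rad = 0.2821°
d = R·c = 6371.2 × 0.004923 = 31.4 km

31.4 km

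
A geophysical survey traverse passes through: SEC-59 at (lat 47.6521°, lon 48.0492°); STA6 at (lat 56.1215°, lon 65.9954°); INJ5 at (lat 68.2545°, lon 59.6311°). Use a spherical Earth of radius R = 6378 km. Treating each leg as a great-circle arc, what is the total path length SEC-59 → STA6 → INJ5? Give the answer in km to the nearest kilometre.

SEC-59→STA6: c = 0.242149 rad, d = 1544.42 km
STA6→INJ5: c = 0.217733 rad, d = 1388.70 km
Total = 1544.42 + 1388.70 = 2933.13 km

2933 km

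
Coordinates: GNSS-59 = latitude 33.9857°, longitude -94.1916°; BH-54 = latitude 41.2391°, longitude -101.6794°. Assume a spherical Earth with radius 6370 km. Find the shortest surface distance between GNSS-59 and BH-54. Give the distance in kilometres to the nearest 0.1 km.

Δφ = 7.2534°,  Δλ = -7.4878°
a = sin²(Δφ/2) + cos φ₁ cos φ₂ sin²(Δλ/2) = 0.006660
c = 2·arcsin(√a) = 0.163396 rad = 9.3619°
d = R·c = 6370 × 0.163396 = 1040.8 km

1040.8 km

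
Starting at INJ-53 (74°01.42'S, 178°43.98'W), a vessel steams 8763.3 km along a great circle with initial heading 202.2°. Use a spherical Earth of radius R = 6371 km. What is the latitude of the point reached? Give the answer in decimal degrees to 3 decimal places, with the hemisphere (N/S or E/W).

INJ-53: φ = -74.02367°, λ = -178.73300°
δ = d/R = 8763.3/6371 = 1.375498 rad
φ₂ = arcsin(sin φ₁ cos δ + cos φ₁ sin δ cos θ)
   = arcsin(-0.96138·0.19406 + 0.27524·0.98099·-0.92587) = -25.88433°
λ₂ = λ₁ + atan2(sin θ sin δ cos φ₁, cos δ − sin φ₁ sin φ₂) = 25.59690°

25.884°S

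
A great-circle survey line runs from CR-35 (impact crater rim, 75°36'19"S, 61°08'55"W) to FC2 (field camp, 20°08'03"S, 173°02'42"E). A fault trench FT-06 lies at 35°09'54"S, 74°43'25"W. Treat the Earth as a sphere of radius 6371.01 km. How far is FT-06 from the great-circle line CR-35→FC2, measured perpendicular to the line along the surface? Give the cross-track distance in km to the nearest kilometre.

CR-35: φ = -75.60528°, λ = -61.14861°
FC2: φ = -20.13417°, λ = +173.04500°
FT-06: φ = -35.16500°, λ = -74.72361°
δ₁₃ = central angle CR-35→FT-06 = 0.714524 rad  (haversine)
θ₁₃ = bearing CR-35→FT-06 = 342.972°,  θ₁₂ = bearing CR-35→FC2 = 230.954°
dₓₜ = R·arcsin(sin δ₁₃ · sin(θ₁₃ − θ₁₂)) = 6371.01·arcsin(0.65526·sin(112.019°)) = 4159.404 km
|dₓₜ| = 4159.404 km

4159 km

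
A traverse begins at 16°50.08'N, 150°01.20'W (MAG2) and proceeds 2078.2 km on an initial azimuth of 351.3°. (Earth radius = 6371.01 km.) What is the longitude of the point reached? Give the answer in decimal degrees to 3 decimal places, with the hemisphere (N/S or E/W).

153.424°W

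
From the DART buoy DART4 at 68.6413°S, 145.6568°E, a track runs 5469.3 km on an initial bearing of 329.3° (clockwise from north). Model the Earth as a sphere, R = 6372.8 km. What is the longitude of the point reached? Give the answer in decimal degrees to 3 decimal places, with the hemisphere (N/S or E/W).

121.064°E

δ = d/R = 5469.3/6372.8 = 0.858226 rad
φ₂ = arcsin(sin φ₁ cos δ + cos φ₁ sin δ cos θ)
   = arcsin(-0.93132·0.65378 + 0.36421·0.75668·0.85985) = -21.83366°
λ₂ = λ₁ + atan2(sin θ sin δ cos φ₁, cos δ − sin φ₁ sin φ₂) = 121.06362°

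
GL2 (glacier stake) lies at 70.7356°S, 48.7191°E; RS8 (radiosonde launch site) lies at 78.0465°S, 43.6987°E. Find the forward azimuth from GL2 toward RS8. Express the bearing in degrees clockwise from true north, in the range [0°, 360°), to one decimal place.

Δλ = -5.0204°
y = sin Δλ · cos φ₂ = -0.018125
x = cos φ₁ sin φ₂ − sin φ₁ cos φ₂ cos Δλ = -0.128003
θ = atan2(y, x) = -171.9406° → 188.0594° (mod 360°)

188.1°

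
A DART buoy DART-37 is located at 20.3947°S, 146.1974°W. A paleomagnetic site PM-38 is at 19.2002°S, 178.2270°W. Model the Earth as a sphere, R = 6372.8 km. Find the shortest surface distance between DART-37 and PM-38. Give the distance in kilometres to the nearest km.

3349 km

Δφ = 1.1945°,  Δλ = -32.0296°
a = sin²(Δφ/2) + cos φ₁ cos φ₂ sin²(Δλ/2) = 0.067482
c = 2·arcsin(√a) = 0.525574 rad = 30.1132°
d = R·c = 6372.8 × 0.525574 = 3349.4 km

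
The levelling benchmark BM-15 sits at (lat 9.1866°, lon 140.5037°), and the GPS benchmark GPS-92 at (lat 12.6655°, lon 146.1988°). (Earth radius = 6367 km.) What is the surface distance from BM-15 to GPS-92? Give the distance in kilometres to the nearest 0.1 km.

731.7 km

Δφ = 3.4789°,  Δλ = 5.6951°
a = sin²(Δφ/2) + cos φ₁ cos φ₂ sin²(Δλ/2) = 0.003298
c = 2·arcsin(√a) = 0.114927 rad = 6.5848°
d = R·c = 6367 × 0.114927 = 731.7 km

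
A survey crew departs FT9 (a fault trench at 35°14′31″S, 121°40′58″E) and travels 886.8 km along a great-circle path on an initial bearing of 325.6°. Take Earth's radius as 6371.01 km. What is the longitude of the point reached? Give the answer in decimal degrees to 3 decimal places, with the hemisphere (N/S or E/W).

116.563°E

FT9: φ = -35.24194°, λ = +121.68278°
δ = d/R = 886.8/6371.01 = 0.139193 rad
φ₂ = arcsin(sin φ₁ cos δ + cos φ₁ sin δ cos θ)
   = arcsin(-0.57703·0.99033 + 0.81672·0.13874·0.82511) = -28.55169°
λ₂ = λ₁ + atan2(sin θ sin δ cos φ₁, cos δ − sin φ₁ sin φ₂) = 116.56298°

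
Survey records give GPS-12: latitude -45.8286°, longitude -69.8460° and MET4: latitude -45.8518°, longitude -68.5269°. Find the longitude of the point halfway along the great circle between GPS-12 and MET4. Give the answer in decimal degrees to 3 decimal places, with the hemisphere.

69.187°W

Bx = cos φ₂ cos Δλ = 0.696332,  By = cos φ₂ sin Δλ = 0.016034
φₘ = atan2(sin φ₁ + sin φ₂, √((cos φ₁ + Bx)² + By²)) = -45.84210°
λₘ = λ₁ + atan2(By, cos φ₁ + Bx) = -69.18659°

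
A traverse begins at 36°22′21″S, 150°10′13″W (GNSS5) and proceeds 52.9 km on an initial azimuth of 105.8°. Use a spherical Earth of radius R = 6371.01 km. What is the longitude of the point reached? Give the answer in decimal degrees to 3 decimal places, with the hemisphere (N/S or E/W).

149.601°W

GNSS5: φ = -36.37250°, λ = -150.17028°
δ = d/R = 52.9/6371.01 = 0.008303 rad
φ₂ = arcsin(sin φ₁ cos δ + cos φ₁ sin δ cos θ)
   = arcsin(-0.59303·0.99997 + 0.80518·0.00830·-0.27228) = -36.50068°
λ₂ = λ₁ + atan2(sin θ sin δ cos φ₁, cos δ − sin φ₁ sin φ₂) = -149.60081°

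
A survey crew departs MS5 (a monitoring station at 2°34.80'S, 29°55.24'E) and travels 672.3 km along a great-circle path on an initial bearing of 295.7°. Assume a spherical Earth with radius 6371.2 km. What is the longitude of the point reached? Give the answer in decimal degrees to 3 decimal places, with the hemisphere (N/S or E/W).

24.475°E

MS5: φ = -2.58000°, λ = +29.92067°
δ = d/R = 672.3/6371.2 = 0.105522 rad
φ₂ = arcsin(sin φ₁ cos δ + cos φ₁ sin δ cos θ)
   = arcsin(-0.04501·0.99444 + 0.99899·0.10533·0.43366) = 0.04958°
λ₂ = λ₁ + atan2(sin θ sin δ cos φ₁, cos δ − sin φ₁ sin φ₂) = 24.47471°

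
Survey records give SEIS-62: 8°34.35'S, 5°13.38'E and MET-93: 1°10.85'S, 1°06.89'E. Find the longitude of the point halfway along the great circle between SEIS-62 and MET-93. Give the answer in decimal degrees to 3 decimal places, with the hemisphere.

3.158°E

SEIS-62: φ = -8.57250°, λ = +5.22300°
MET-93: φ = -1.18083°, λ = +1.11483°
Bx = cos φ₂ cos Δλ = 0.997219,  By = cos φ₂ sin Δλ = -0.071624
φₘ = atan2(sin φ₁ + sin φ₂, √((cos φ₁ + Bx)² + By²)) = -4.87979°
λₘ = λ₁ + atan2(By, cos φ₁ + Bx) = 3.15759°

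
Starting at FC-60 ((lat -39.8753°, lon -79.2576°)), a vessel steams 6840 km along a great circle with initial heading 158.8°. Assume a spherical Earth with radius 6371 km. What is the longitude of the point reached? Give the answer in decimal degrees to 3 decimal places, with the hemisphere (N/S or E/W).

δ = d/R = 6840/6371 = 1.073615 rad
φ₂ = arcsin(sin φ₁ cos δ + cos φ₁ sin δ cos θ)
   = arcsin(-0.64112·0.47695 + 0.76744·0.87893·-0.93232) = -69.17328°
λ₂ = λ₁ + atan2(sin θ sin δ cos φ₁, cos δ − sin φ₁ sin φ₂) = 37.36662°

37.367°E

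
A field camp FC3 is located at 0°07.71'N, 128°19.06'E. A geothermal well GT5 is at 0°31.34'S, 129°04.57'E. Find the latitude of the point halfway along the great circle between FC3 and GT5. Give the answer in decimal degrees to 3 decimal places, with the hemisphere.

0.197°S

FC3: φ = +0.12850°, λ = +128.31767°
GT5: φ = -0.52233°, λ = +129.07617°
Bx = cos φ₂ cos Δλ = 0.999871,  By = cos φ₂ sin Δλ = 0.013237
φₘ = atan2(sin φ₁ + sin φ₂, √((cos φ₁ + Bx)² + By²)) = -0.19692°
λₘ = λ₁ + atan2(By, cos φ₁ + Bx) = 128.69691°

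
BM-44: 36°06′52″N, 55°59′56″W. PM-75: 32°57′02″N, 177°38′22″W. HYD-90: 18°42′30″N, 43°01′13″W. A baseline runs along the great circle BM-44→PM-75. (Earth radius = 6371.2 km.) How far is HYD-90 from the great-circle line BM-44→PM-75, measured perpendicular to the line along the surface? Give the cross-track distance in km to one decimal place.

BM-44: φ = +36.11444°, λ = -55.99889°
PM-75: φ = +32.95056°, λ = -177.63944°
HYD-90: φ = +18.70833°, λ = -43.02028°
δ₁₃ = central angle BM-44→HYD-90 = 0.363490 rad  (haversine)
θ₁₃ = bearing BM-44→HYD-90 = 143.251°,  θ₁₂ = bearing BM-44→PM-75 = 314.369°
dₓₜ = R·arcsin(sin δ₁₃ · sin(θ₁₃ − θ₁₂)) = 6371.2·arcsin(0.35554·sin(-171.118°)) = -349.918 km
|dₓₜ| = 349.918 km

349.9 km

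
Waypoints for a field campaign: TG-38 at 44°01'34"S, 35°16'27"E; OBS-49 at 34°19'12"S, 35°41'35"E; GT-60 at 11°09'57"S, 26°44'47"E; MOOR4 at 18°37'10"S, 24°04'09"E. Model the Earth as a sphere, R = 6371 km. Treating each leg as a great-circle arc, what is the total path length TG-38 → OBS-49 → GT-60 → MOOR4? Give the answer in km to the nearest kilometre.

4687 km

TG-38: φ = -44.02611°, λ = +35.27417°
OBS-49: φ = -34.32000°, λ = +35.69306°
GT-60: φ = -11.16583°, λ = +26.74639°
MOOR4: φ = -18.61944°, λ = +24.06917°
TG-38→OBS-49: c = 0.169498 rad, d = 1079.87 km
OBS-49→GT-60: c = 0.428495 rad, d = 2729.94 km
GT-60→MOOR4: c = 0.137692 rad, d = 877.23 km
Total = 1079.87 + 2729.94 + 877.23 = 4687.05 km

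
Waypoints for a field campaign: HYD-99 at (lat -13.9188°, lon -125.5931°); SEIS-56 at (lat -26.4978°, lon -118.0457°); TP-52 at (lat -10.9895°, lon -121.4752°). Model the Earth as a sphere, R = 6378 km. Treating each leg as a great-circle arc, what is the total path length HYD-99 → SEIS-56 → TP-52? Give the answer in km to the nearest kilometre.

HYD-99→SEIS-56: c = 0.251778 rad, d = 1605.84 km
SEIS-56→TP-52: c = 0.276494 rad, d = 1763.48 km
Total = 1605.84 + 1763.48 = 3369.32 km

3369 km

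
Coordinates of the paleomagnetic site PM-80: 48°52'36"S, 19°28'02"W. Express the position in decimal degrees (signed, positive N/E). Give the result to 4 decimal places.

-48.8767°, -19.4672°

lat: 48.8767° S → -48.8767°
lon: 19.4672° W → -19.4672°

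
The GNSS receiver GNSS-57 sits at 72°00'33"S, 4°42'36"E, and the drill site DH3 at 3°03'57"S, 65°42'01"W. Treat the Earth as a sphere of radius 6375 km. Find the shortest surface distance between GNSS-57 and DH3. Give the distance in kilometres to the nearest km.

GNSS-57: φ = -72.00917°, λ = +4.71000°
DH3: φ = -3.06583°, λ = -65.70028°
Δφ = 68.9433°,  Δλ = -70.4103°
a = sin²(Δφ/2) + cos φ₁ cos φ₂ sin²(Δλ/2) = 0.422861
c = 2·arcsin(√a) = 1.415901 rad = 81.1251°
d = R·c = 6375 × 1.415901 = 9026.4 km

9026 km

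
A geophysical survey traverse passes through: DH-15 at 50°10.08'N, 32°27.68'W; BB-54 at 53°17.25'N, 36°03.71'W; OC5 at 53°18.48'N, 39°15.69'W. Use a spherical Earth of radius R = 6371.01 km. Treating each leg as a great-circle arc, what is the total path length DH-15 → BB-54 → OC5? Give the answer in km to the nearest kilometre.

639 km

DH-15: φ = +50.16800°, λ = -32.46133°
BB-54: φ = +53.28750°, λ = -36.06183°
OC5: φ = +53.30800°, λ = -39.26150°
DH-15→BB-54: c = 0.066909 rad, d = 426.28 km
BB-54→OC5: c = 0.033375 rad, d = 212.63 km
Total = 426.28 + 212.63 = 638.91 km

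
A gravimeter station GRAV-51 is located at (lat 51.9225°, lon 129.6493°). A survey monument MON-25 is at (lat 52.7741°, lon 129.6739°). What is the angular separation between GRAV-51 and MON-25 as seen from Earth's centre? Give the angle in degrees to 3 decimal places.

0.852°

Δφ = 0.8516°,  Δλ = 0.0246°
a = sin²(Δφ/2) + cos φ₁ cos φ₂ sin²(Δλ/2) = 0.000055
c = 2·arcsin(√a) = 0.014866 rad = 0.8517°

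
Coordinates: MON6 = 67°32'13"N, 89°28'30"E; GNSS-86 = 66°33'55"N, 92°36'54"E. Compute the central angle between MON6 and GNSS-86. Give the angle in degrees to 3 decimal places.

MON6: φ = +67.53694°, λ = +89.47500°
GNSS-86: φ = +66.56528°, λ = +92.61500°
Δφ = -0.9717°,  Δλ = 3.1400°
a = sin²(Δφ/2) + cos φ₁ cos φ₂ sin²(Δλ/2) = 0.000186
c = 2·arcsin(√a) = 0.027275 rad = 1.5627°

1.563°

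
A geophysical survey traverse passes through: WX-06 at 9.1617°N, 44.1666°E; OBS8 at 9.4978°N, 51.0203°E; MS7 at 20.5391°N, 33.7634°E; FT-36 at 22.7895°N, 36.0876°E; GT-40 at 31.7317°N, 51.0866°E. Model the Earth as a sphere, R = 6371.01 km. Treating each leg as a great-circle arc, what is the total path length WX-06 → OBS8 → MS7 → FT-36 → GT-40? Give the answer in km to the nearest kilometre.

WX-06→OBS8: c = 0.118181 rad, d = 752.93 km
OBS8→MS7: c = 0.348421 rad, d = 2219.79 km
MS7→FT-36: c = 0.054439 rad, d = 346.83 km
FT-36→GT-40: c = 0.279727 rad, d = 1782.14 km
Total = 752.93 + 2219.79 + 346.83 + 1782.14 = 5101.70 km

5102 km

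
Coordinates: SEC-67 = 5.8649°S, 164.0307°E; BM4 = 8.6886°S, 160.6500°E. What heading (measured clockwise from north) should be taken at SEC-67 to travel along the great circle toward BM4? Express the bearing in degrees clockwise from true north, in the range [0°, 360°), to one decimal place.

229.7°

Δλ = -3.3807°
y = sin Δλ · cos φ₂ = -0.058293
x = cos φ₁ sin φ₂ − sin φ₁ cos φ₂ cos Δλ = -0.049439
θ = atan2(y, x) = -130.3013° → 229.6987° (mod 360°)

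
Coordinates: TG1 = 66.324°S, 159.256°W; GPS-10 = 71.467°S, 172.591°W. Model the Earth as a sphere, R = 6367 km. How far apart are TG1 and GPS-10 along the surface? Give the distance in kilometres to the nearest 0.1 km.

Δφ = -5.1430°,  Δλ = -13.3350°
a = sin²(Δφ/2) + cos φ₁ cos φ₂ sin²(Δλ/2) = 0.003734
c = 2·arcsin(√a) = 0.122283 rad = 7.0063°
d = R·c = 6367 × 0.122283 = 778.6 km

778.6 km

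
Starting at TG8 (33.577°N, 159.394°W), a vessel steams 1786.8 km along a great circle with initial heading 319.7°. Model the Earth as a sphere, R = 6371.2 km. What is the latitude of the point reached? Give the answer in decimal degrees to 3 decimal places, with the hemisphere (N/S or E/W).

δ = d/R = 1786.8/6371.2 = 0.280450 rad
φ₂ = arcsin(sin φ₁ cos δ + cos φ₁ sin δ cos θ)
   = arcsin(0.55306·0.96093 + 0.83314·0.27679·0.76267) = 45.01760°
λ₂ = λ₁ + atan2(sin θ sin δ cos φ₁, cos δ − sin φ₁ sin φ₂) = -174.06422°

45.018°N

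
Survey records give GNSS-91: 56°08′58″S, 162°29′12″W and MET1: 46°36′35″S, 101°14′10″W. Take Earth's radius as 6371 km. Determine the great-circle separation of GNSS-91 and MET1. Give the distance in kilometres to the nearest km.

4230 km

GNSS-91: φ = -56.14944°, λ = -162.48667°
MET1: φ = -46.60972°, λ = -101.23611°
Δφ = 9.5397°,  Δλ = 61.2506°
a = sin²(Δφ/2) + cos φ₁ cos φ₂ sin²(Δλ/2) = 0.106218
c = 2·arcsin(√a) = 0.663951 rad = 38.0416°
d = R·c = 6371 × 0.663951 = 4230.0 km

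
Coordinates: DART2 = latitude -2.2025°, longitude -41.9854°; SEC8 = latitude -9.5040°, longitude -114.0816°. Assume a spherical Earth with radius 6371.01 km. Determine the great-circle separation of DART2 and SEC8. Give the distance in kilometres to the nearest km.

8004 km

Δφ = -7.3015°,  Δλ = -72.0962°
a = sin²(Δφ/2) + cos φ₁ cos φ₂ sin²(Δλ/2) = 0.345339
c = 2·arcsin(√a) = 1.256317 rad = 71.9816°
d = R·c = 6371.01 × 1.256317 = 8004.0 km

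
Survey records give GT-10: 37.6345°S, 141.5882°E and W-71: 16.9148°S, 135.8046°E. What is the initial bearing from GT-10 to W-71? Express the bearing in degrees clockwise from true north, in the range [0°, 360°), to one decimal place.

Δλ = -5.7836°
y = sin Δλ · cos φ₂ = -0.096412
x = cos φ₁ sin φ₂ − sin φ₁ cos φ₂ cos Δλ = 0.350823
θ = atan2(y, x) = -15.3665° → 344.6335° (mod 360°)

344.6°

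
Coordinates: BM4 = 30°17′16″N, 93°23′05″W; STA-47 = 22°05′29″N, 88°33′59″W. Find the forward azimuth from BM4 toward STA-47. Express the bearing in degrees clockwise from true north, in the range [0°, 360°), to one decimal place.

151.1°

BM4: φ = +30.28778°, λ = -93.38472°
STA-47: φ = +22.09139°, λ = -88.56639°
Δλ = 4.8183°
y = sin Δλ · cos φ₂ = 0.077830
x = cos φ₁ sin φ₂ − sin φ₁ cos φ₂ cos Δλ = -0.140915
θ = atan2(y, x) = 151.0873° → 151.0873° (mod 360°)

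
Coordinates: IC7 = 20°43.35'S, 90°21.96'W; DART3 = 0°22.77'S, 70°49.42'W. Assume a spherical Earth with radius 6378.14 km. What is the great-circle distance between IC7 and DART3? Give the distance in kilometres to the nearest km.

3106 km

IC7: φ = -20.72250°, λ = -90.36600°
DART3: φ = -0.37950°, λ = -70.82367°
Δφ = 20.3430°,  Δλ = 19.5423°
a = sin²(Δφ/2) + cos φ₁ cos φ₂ sin²(Δλ/2) = 0.058125
c = 2·arcsin(√a) = 0.486978 rad = 27.9018°
d = R·c = 6378.14 × 0.486978 = 3106.0 km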